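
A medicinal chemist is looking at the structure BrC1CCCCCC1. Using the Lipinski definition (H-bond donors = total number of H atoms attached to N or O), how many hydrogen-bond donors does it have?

Donors: find every N or O and count the H atoms it carries.
  (no N or O atoms present)
Lipinski HBD = 0.

0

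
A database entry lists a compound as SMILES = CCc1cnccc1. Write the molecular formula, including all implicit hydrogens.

Walk through each heavy atom and fill implicit hydrogens from standard valence (C 4, N 3, O 2, S 2, halogen 1); for lowercase aromatic atoms, an aromatic c carries 1 H when it has two neighbours and 0 H with three, and aromatic n carries 0 H:
  atom 1: C, bond orders sum to 1 (valence 4) → 3 H
  atom 2: C, bond orders sum to 2 (valence 4) → 2 H
  atom 3: aromatic c, 3 neighbours → 0 H
  atom 4: aromatic c, 2 neighbours → 1 H
  atom 5: aromatic n, 2 neighbours → 0 H
  atom 6: aromatic c, 2 neighbours → 1 H
  atom 7: aromatic c, 2 neighbours → 1 H
  atom 8: aromatic c, 2 neighbours → 1 H
Totals → C:7, H:9, N:1.
In Hill order: C7H9N.

C7H9N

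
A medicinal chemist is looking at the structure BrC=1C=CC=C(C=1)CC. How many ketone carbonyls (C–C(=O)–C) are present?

Scan the SMILES for the ketone motif — none present.

0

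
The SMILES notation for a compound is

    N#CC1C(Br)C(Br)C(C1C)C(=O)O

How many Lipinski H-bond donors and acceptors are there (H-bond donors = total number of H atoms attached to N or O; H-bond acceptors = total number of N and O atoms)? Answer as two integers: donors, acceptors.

1, 3

Donors: find every N or O and count the H atoms it carries.
  atom 1 (N): bond orders sum to 3 → 0 H
  atom 12 (O): bond orders sum to 2 → 0 H
  atom 13 (O): bond orders sum to 1 → 1 H
Lipinski HBD = 1.
Acceptors: N atoms = 1, O atoms = 2 → HBA = 3.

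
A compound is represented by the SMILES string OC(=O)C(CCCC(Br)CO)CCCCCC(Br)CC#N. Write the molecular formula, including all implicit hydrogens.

C15H25Br2NO3

Walk through each heavy atom and fill implicit hydrogens from standard valence (C 4, N 3, O 2, S 2, halogen 1):
  atom 1: O, bond orders sum to 1 (valence 2) → 1 H
  atom 2: C, bond orders sum to 4 (valence 4) → 0 H
  atom 3: O, bond orders sum to 2 (valence 2) → 0 H
  atom 4: C, bond orders sum to 3 (valence 4) → 1 H
  atom 5: C, bond orders sum to 2 (valence 4) → 2 H
  atom 6: C, bond orders sum to 2 (valence 4) → 2 H
  atom 7: C, bond orders sum to 2 (valence 4) → 2 H
  atom 8: C, bond orders sum to 3 (valence 4) → 1 H
  atom 9: Br (halogen, monovalent) → 0 H
  atom 10: C, bond orders sum to 2 (valence 4) → 2 H
  atom 11: O, bond orders sum to 1 (valence 2) → 1 H
  atom 12: C, bond orders sum to 2 (valence 4) → 2 H
  atom 13: C, bond orders sum to 2 (valence 4) → 2 H
  atom 14: C, bond orders sum to 2 (valence 4) → 2 H
  atom 15: C, bond orders sum to 2 (valence 4) → 2 H
  atom 16: C, bond orders sum to 2 (valence 4) → 2 H
  atom 17: C, bond orders sum to 3 (valence 4) → 1 H
  atom 18: Br (halogen, monovalent) → 0 H
  atom 19: C, bond orders sum to 2 (valence 4) → 2 H
  atom 20: C, bond orders sum to 4 (valence 4) → 0 H
  atom 21: N, bond orders sum to 3 (valence 3) → 0 H
Totals → C:15, H:25, Br:2, N:1, O:3.
In Hill order: C15H25Br2NO3.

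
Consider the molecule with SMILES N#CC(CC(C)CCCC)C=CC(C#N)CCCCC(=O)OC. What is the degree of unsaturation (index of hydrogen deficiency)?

Degree of unsaturation = (number of rings) + (number of π bonds).
Ring closures in the SMILES: 0.
π bonds: 2 double bonds (each 1 DoU), 2 triple bonds (each 2 DoU) → 6 DoU from unsaturation.
Total DoU = 0 + 6 = 6.

6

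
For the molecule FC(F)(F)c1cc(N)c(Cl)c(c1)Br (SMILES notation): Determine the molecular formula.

Walk through each heavy atom and fill implicit hydrogens from standard valence (C 4, N 3, O 2, S 2, halogen 1); for lowercase aromatic atoms, an aromatic c carries 1 H when it has two neighbours and 0 H with three, and aromatic n carries 0 H:
  atom 1: F (halogen, monovalent) → 0 H
  atom 2: C, bond orders sum to 4 (valence 4) → 0 H
  atom 3: F (halogen, monovalent) → 0 H
  atom 4: F (halogen, monovalent) → 0 H
  atom 5: aromatic c, 3 neighbours → 0 H
  atom 6: aromatic c, 2 neighbours → 1 H
  atom 7: aromatic c, 3 neighbours → 0 H
  atom 8: N, bond orders sum to 1 (valence 3) → 2 H
  atom 9: aromatic c, 3 neighbours → 0 H
  atom 10: Cl (halogen, monovalent) → 0 H
  atom 11: aromatic c, 3 neighbours → 0 H
  atom 12: aromatic c, 2 neighbours → 1 H
  atom 13: Br (halogen, monovalent) → 0 H
Totals → C:7, H:4, Br:1, Cl:1, F:3, N:1.
In Hill order: C7H4BrClF3N.

C7H4BrClF3N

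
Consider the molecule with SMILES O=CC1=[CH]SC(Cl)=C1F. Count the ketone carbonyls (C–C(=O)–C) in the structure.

Scan the SMILES for the ketone motif — none present.
Groups that are present: 1 aldehyde.

0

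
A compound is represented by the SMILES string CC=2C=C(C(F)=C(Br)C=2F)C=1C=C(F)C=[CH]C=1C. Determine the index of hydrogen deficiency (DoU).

Degree of unsaturation = (number of rings) + (number of π bonds).
Ring closures in the SMILES: 2.
π bonds: 6 double bonds (each 1 DoU) → 6 DoU from unsaturation.
Total DoU = 2 + 6 = 8.

8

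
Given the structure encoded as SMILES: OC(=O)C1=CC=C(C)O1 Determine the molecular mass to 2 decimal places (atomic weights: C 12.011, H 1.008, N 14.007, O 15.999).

First, the molecular formula is C6H6O3 (counting implicit H from valence).
  C: 6 × 12.011 = 72.066
  H: 6 × 1.008 = 6.048
  O: 3 × 15.999 = 47.997
Sum: 6×12.011 + 6×1.008 + 3×15.999 = 126.111 → 126.11 g/mol.

126.11 g/mol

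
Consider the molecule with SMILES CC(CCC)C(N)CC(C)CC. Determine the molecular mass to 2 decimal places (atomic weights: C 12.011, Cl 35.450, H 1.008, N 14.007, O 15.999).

171.33 g/mol

First, the molecular formula is C11H25N (counting implicit H from valence).
  C: 11 × 12.011 = 132.121
  H: 25 × 1.008 = 25.200
  N: 1 × 14.007 = 14.007
Sum: 11×12.011 + 25×1.008 + 1×14.007 = 171.328 → 171.33 g/mol.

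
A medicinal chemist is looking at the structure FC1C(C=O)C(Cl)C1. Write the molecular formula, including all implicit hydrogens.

Walk through each heavy atom and fill implicit hydrogens from standard valence (C 4, N 3, O 2, S 2, halogen 1):
  atom 1: F (halogen, monovalent) → 0 H
  atom 2: C, bond orders sum to 3 (valence 4) → 1 H
  atom 3: C, bond orders sum to 3 (valence 4) → 1 H
  atom 4: C, bond orders sum to 3 (valence 4) → 1 H
  atom 5: O, bond orders sum to 2 (valence 2) → 0 H
  atom 6: C, bond orders sum to 3 (valence 4) → 1 H
  atom 7: Cl (halogen, monovalent) → 0 H
  atom 8: C, bond orders sum to 2 (valence 4) → 2 H
Totals → C:5, H:6, Cl:1, F:1, O:1.

C5H6ClFO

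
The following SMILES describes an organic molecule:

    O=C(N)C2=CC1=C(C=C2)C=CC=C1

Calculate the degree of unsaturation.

Degree of unsaturation = (number of rings) + (number of π bonds).
Ring closures in the SMILES: 2.
π bonds: 6 double bonds (each 1 DoU) → 6 DoU from unsaturation.
Total DoU = 2 + 6 = 8.

8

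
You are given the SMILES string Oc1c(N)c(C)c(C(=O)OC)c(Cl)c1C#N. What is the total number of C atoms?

10

Count every carbon token in the SMILES (each C, including those in ring-closure positions and inside branches).
Carbon count: 10.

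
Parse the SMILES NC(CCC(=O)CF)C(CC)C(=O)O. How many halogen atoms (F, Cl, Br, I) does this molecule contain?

1

Halogen atoms appear at heavy-atom position 8 (1×F).
Other groups present: 1 carboxylic acid, 1 ketone, 1 primary amine.
Halogen count: 1.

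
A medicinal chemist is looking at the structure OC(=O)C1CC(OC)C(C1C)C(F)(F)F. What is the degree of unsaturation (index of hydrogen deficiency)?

2

Molecular formula: C9H13F3O3.
DoU = (2C + 2 + N − H − X) / 2, where X is the halogen count and O/S are ignored.
    = (2·9 + 2 + 0 − 13 − 3) / 2 = 4 / 2 = 2.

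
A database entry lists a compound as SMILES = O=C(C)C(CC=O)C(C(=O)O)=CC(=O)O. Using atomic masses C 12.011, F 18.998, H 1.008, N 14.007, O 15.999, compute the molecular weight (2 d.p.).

214.17 g/mol

First, the molecular formula is C9H10O6 (counting implicit H from valence).
  C: 9 × 12.011 = 108.099
  H: 10 × 1.008 = 10.080
  O: 6 × 15.999 = 95.994
Sum: 9×12.011 + 10×1.008 + 6×15.999 = 214.173 → 214.17 g/mol.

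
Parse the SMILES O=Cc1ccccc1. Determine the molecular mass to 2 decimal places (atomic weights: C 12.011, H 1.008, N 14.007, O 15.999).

106.12 g/mol

First, the molecular formula is C7H6O (counting implicit H from valence).
  C: 7 × 12.011 = 84.077
  H: 6 × 1.008 = 6.048
  O: 1 × 15.999 = 15.999
Sum: 7×12.011 + 6×1.008 + 1×15.999 = 106.124 → 106.12 g/mol.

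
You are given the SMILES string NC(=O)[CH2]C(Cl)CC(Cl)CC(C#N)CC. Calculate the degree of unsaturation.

Degree of unsaturation = (number of rings) + (number of π bonds).
Ring closures in the SMILES: 0.
π bonds: 1 double bond (each 1 DoU), 1 triple bond (each 2 DoU) → 3 DoU from unsaturation.
Total DoU = 0 + 3 = 3.

3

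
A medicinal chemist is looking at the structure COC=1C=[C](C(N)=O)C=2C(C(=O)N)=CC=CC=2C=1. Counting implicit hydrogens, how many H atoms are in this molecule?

Walk through each heavy atom and fill implicit hydrogens from standard valence (C 4, N 3, O 2, S 2, halogen 1):
  atom 1: C, bond orders sum to 1 (valence 4) → 3 H
  atom 2: O, bond orders sum to 2 (valence 2) → 0 H
  atom 3: C, bond orders sum to 4 (valence 4) → 0 H
  atom 4: C, bond orders sum to 3 (valence 4) → 1 H
  atom 5: C with explicit H count 0
  atom 6: C, bond orders sum to 4 (valence 4) → 0 H
  atom 7: N, bond orders sum to 1 (valence 3) → 2 H
  atom 8: O, bond orders sum to 2 (valence 2) → 0 H
  atom 9: C, bond orders sum to 4 (valence 4) → 0 H
  atom 10: C, bond orders sum to 4 (valence 4) → 0 H
  atom 11: C, bond orders sum to 4 (valence 4) → 0 H
  atom 12: O, bond orders sum to 2 (valence 2) → 0 H
  atom 13: N, bond orders sum to 1 (valence 3) → 2 H
  atom 14: C, bond orders sum to 3 (valence 4) → 1 H
  atom 15: C, bond orders sum to 3 (valence 4) → 1 H
  atom 16: C, bond orders sum to 3 (valence 4) → 1 H
  atom 17: C, bond orders sum to 4 (valence 4) → 0 H
  atom 18: C, bond orders sum to 3 (valence 4) → 1 H
Total hydrogens: 12.

12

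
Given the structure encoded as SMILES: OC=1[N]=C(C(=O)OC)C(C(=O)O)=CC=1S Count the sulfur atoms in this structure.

Scan the SMILES for S atoms (remember two-letter symbols like Cl and Br are single atoms).
Sulfur count: 1.

1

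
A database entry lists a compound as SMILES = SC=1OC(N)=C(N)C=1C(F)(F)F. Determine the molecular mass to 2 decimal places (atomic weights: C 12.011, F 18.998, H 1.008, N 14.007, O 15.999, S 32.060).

First, the molecular formula is C5H5F3N2OS (counting implicit H from valence).
  C: 5 × 12.011 = 60.055
  F: 3 × 18.998 = 56.994
  H: 5 × 1.008 = 5.040
  N: 2 × 14.007 = 28.014
  O: 1 × 15.999 = 15.999
  S: 1 × 32.060 = 32.060
Sum: 5×12.011 + 3×18.998 + 5×1.008 + 2×14.007 + 1×15.999 + 1×32.060 = 198.162 → 198.16 g/mol.

198.16 g/mol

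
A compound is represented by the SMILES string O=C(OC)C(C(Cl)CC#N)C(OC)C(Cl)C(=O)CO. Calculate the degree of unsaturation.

4

Degree of unsaturation = (number of rings) + (number of π bonds).
Ring closures in the SMILES: 0.
π bonds: 2 double bonds (each 1 DoU), 1 triple bond (each 2 DoU) → 4 DoU from unsaturation.
Total DoU = 0 + 4 = 4.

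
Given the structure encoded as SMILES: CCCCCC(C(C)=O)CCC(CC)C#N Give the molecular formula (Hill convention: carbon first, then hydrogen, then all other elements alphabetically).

Walk through each heavy atom and fill implicit hydrogens from standard valence (C 4, N 3, O 2, S 2, halogen 1):
  atom 1: C, bond orders sum to 1 (valence 4) → 3 H
  atom 2: C, bond orders sum to 2 (valence 4) → 2 H
  atom 3: C, bond orders sum to 2 (valence 4) → 2 H
  atom 4: C, bond orders sum to 2 (valence 4) → 2 H
  atom 5: C, bond orders sum to 2 (valence 4) → 2 H
  atom 6: C, bond orders sum to 3 (valence 4) → 1 H
  atom 7: C, bond orders sum to 4 (valence 4) → 0 H
  atom 8: C, bond orders sum to 1 (valence 4) → 3 H
  atom 9: O, bond orders sum to 2 (valence 2) → 0 H
  atom 10: C, bond orders sum to 2 (valence 4) → 2 H
  atom 11: C, bond orders sum to 2 (valence 4) → 2 H
  atom 12: C, bond orders sum to 3 (valence 4) → 1 H
  atom 13: C, bond orders sum to 2 (valence 4) → 2 H
  atom 14: C, bond orders sum to 1 (valence 4) → 3 H
  atom 15: C, bond orders sum to 4 (valence 4) → 0 H
  atom 16: N, bond orders sum to 3 (valence 3) → 0 H
Totals → C:14, H:25, N:1, O:1.
In Hill order: C14H25NO.

C14H25NO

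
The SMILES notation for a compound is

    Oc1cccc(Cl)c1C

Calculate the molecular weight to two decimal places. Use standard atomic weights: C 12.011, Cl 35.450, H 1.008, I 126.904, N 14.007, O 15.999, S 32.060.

First, the molecular formula is C7H7ClO (counting implicit H from valence).
  C: 7 × 12.011 = 84.077
  Cl: 1 × 35.450 = 35.450
  H: 7 × 1.008 = 7.056
  O: 1 × 15.999 = 15.999
Sum: 7×12.011 + 1×35.450 + 7×1.008 + 1×15.999 = 142.582 → 142.58 g/mol.

142.58 g/mol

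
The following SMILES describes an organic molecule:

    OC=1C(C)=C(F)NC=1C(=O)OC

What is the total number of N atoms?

1

Scan the SMILES for N atoms (remember two-letter symbols like Cl and Br are single atoms).
Nitrogen count: 1.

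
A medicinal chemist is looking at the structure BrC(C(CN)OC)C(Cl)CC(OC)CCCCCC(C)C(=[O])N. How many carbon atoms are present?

Count every carbon token in the SMILES (each C, including those in ring-closure positions and inside branches).
Carbon count: 16.

16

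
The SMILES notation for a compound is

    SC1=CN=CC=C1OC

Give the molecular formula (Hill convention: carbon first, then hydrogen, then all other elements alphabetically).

Walk through each heavy atom and fill implicit hydrogens from standard valence (C 4, N 3, O 2, S 2, halogen 1):
  atom 1: S, bond orders sum to 1 (valence 2) → 1 H
  atom 2: C, bond orders sum to 4 (valence 4) → 0 H
  atom 3: C, bond orders sum to 3 (valence 4) → 1 H
  atom 4: N, bond orders sum to 3 (valence 3) → 0 H
  atom 5: C, bond orders sum to 3 (valence 4) → 1 H
  atom 6: C, bond orders sum to 3 (valence 4) → 1 H
  atom 7: C, bond orders sum to 4 (valence 4) → 0 H
  atom 8: O, bond orders sum to 2 (valence 2) → 0 H
  atom 9: C, bond orders sum to 1 (valence 4) → 3 H
Totals → C:6, H:7, N:1, O:1, S:1.

C6H7NOS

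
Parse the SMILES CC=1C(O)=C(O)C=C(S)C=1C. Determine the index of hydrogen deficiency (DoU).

Molecular formula: C8H10O2S.
DoU = (2C + 2 + N − H − X) / 2, where X is the halogen count and O/S are ignored.
    = (2·8 + 2 + 0 − 10 − 0) / 2 = 8 / 2 = 4.

4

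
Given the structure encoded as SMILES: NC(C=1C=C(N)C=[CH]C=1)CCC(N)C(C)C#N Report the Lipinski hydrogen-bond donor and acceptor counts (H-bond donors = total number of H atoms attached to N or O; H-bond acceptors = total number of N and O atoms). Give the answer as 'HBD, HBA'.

Donors: find every N or O and count the H atoms it carries.
  atom 1 (N): bond orders sum to 1 → 2 H
  atom 6 (N): bond orders sum to 1 → 2 H
  atom 13 (N): bond orders sum to 1 → 2 H
  atom 17 (N): bond orders sum to 3 → 0 H
Lipinski HBD = 6.
Acceptors: N atoms = 4, O atoms = 0 → HBA = 4.

6, 4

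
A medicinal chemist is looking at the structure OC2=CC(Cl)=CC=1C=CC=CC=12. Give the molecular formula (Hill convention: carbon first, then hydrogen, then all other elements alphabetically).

C10H7ClO

Walk through each heavy atom and fill implicit hydrogens from standard valence (C 4, N 3, O 2, S 2, halogen 1):
  atom 1: O, bond orders sum to 1 (valence 2) → 1 H
  atom 2: C, bond orders sum to 4 (valence 4) → 0 H
  atom 3: C, bond orders sum to 3 (valence 4) → 1 H
  atom 4: C, bond orders sum to 4 (valence 4) → 0 H
  atom 5: Cl (halogen, monovalent) → 0 H
  atom 6: C, bond orders sum to 3 (valence 4) → 1 H
  atom 7: C, bond orders sum to 4 (valence 4) → 0 H
  atom 8: C, bond orders sum to 3 (valence 4) → 1 H
  atom 9: C, bond orders sum to 3 (valence 4) → 1 H
  atom 10: C, bond orders sum to 3 (valence 4) → 1 H
  atom 11: C, bond orders sum to 3 (valence 4) → 1 H
  atom 12: C, bond orders sum to 4 (valence 4) → 0 H
Totals → C:10, H:7, Cl:1, O:1.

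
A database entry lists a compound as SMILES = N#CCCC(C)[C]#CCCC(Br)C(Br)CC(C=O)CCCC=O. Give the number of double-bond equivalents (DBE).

Degree of unsaturation = (number of rings) + (number of π bonds).
Ring closures in the SMILES: 0.
π bonds: 2 double bonds (each 1 DoU), 2 triple bonds (each 2 DoU) → 6 DoU from unsaturation.
Total DoU = 0 + 6 = 6.

6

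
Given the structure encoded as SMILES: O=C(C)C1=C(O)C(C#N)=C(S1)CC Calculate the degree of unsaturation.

6

Molecular formula: C9H9NO2S.
DoU = (2C + 2 + N − H − X) / 2, where X is the halogen count and O/S are ignored.
    = (2·9 + 2 + 1 − 9 − 0) / 2 = 12 / 2 = 6.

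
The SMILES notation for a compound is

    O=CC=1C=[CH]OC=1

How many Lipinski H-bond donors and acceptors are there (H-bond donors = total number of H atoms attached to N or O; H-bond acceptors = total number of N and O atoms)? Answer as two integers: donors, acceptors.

0, 2

Donors: find every N or O and count the H atoms it carries.
  atom 1 (O): bond orders sum to 2 → 0 H
  atom 6 (O): bond orders sum to 2 → 0 H
Lipinski HBD = 0.
Acceptors: N atoms = 0, O atoms = 2 → HBA = 2.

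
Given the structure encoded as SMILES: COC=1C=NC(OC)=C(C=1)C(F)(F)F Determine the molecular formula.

Walk through each heavy atom and fill implicit hydrogens from standard valence (C 4, N 3, O 2, S 2, halogen 1):
  atom 1: C, bond orders sum to 1 (valence 4) → 3 H
  atom 2: O, bond orders sum to 2 (valence 2) → 0 H
  atom 3: C, bond orders sum to 4 (valence 4) → 0 H
  atom 4: C, bond orders sum to 3 (valence 4) → 1 H
  atom 5: N, bond orders sum to 3 (valence 3) → 0 H
  atom 6: C, bond orders sum to 4 (valence 4) → 0 H
  atom 7: O, bond orders sum to 2 (valence 2) → 0 H
  atom 8: C, bond orders sum to 1 (valence 4) → 3 H
  atom 9: C, bond orders sum to 4 (valence 4) → 0 H
  atom 10: C, bond orders sum to 3 (valence 4) → 1 H
  atom 11: C, bond orders sum to 4 (valence 4) → 0 H
  atom 12: F (halogen, monovalent) → 0 H
  atom 13: F (halogen, monovalent) → 0 H
  atom 14: F (halogen, monovalent) → 0 H
Totals → C:8, H:8, F:3, N:1, O:2.
In Hill order: C8H8F3NO2.

C8H8F3NO2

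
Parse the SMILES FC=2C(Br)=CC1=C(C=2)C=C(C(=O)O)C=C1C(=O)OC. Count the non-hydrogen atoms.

Every atom symbol written in the SMILES (organic subset) is one heavy atom; implicit H are not written.
Heavy atoms by element → Br:1, C:13, F:1, O:4.
Total: 19.

19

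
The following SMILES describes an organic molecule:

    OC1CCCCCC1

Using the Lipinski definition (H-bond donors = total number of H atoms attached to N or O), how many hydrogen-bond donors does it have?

Donors: find every N or O and count the H atoms it carries.
  atom 1 (O): bond orders sum to 1 → 1 H
Lipinski HBD = 1.

1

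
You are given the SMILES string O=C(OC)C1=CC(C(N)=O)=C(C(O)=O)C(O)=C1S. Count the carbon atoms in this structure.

Count every carbon token in the SMILES (each C, including those in ring-closure positions and inside branches).
Carbon count: 10.

10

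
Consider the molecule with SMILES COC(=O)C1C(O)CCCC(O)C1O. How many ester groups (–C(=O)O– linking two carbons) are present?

The ester motif appears at heavy-atom position 3 in the SMILES.
Other groups present: 3 hydroxyl.
Ester count: 1.

1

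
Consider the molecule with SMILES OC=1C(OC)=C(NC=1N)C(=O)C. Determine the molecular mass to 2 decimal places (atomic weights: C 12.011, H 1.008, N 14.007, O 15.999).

First, the molecular formula is C7H10N2O3 (counting implicit H from valence).
  C: 7 × 12.011 = 84.077
  H: 10 × 1.008 = 10.080
  N: 2 × 14.007 = 28.014
  O: 3 × 15.999 = 47.997
Sum: 7×12.011 + 10×1.008 + 2×14.007 + 3×15.999 = 170.168 → 170.17 g/mol.

170.17 g/mol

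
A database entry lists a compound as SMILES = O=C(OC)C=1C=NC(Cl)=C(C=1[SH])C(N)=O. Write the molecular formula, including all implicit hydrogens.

C8H7ClN2O3S

Walk through each heavy atom and fill implicit hydrogens from standard valence (C 4, N 3, O 2, S 2, halogen 1):
  atom 1: O, bond orders sum to 2 (valence 2) → 0 H
  atom 2: C, bond orders sum to 4 (valence 4) → 0 H
  atom 3: O, bond orders sum to 2 (valence 2) → 0 H
  atom 4: C, bond orders sum to 1 (valence 4) → 3 H
  atom 5: C, bond orders sum to 4 (valence 4) → 0 H
  atom 6: C, bond orders sum to 3 (valence 4) → 1 H
  atom 7: N, bond orders sum to 3 (valence 3) → 0 H
  atom 8: C, bond orders sum to 4 (valence 4) → 0 H
  atom 9: Cl (halogen, monovalent) → 0 H
  atom 10: C, bond orders sum to 4 (valence 4) → 0 H
  atom 11: C, bond orders sum to 4 (valence 4) → 0 H
  atom 12: S with explicit H count 1
  atom 13: C, bond orders sum to 4 (valence 4) → 0 H
  atom 14: N, bond orders sum to 1 (valence 3) → 2 H
  atom 15: O, bond orders sum to 2 (valence 2) → 0 H
Totals → C:8, H:7, Cl:1, N:2, O:3, S:1.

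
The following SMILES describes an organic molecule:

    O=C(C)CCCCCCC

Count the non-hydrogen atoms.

Every atom symbol written in the SMILES (organic subset) is one heavy atom; implicit H are not written.
Heavy atoms by element → C:9, O:1.
Total: 10.

10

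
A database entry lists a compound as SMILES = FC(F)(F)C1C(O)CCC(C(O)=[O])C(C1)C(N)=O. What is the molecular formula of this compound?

Walk through each heavy atom and fill implicit hydrogens from standard valence (C 4, N 3, O 2, S 2, halogen 1):
  atom 1: F (halogen, monovalent) → 0 H
  atom 2: C, bond orders sum to 4 (valence 4) → 0 H
  atom 3: F (halogen, monovalent) → 0 H
  atom 4: F (halogen, monovalent) → 0 H
  atom 5: C, bond orders sum to 3 (valence 4) → 1 H
  atom 6: C, bond orders sum to 3 (valence 4) → 1 H
  atom 7: O, bond orders sum to 1 (valence 2) → 1 H
  atom 8: C, bond orders sum to 2 (valence 4) → 2 H
  atom 9: C, bond orders sum to 2 (valence 4) → 2 H
  atom 10: C, bond orders sum to 3 (valence 4) → 1 H
  atom 11: C, bond orders sum to 4 (valence 4) → 0 H
  atom 12: O, bond orders sum to 1 (valence 2) → 1 H
  atom 13: O with explicit H count 0
  atom 14: C, bond orders sum to 3 (valence 4) → 1 H
  atom 15: C, bond orders sum to 2 (valence 4) → 2 H
  atom 16: C, bond orders sum to 4 (valence 4) → 0 H
  atom 17: N, bond orders sum to 1 (valence 3) → 2 H
  atom 18: O, bond orders sum to 2 (valence 2) → 0 H
Totals → C:10, H:14, F:3, N:1, O:4.
In Hill order: C10H14F3NO4.

C10H14F3NO4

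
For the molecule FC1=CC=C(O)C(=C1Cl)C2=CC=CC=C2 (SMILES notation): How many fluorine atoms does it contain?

Scan the SMILES for F atoms (remember two-letter symbols like Cl and Br are single atoms).
Fluorine count: 1.

1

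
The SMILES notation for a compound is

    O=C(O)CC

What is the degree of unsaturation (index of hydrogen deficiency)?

1

Degree of unsaturation = (number of rings) + (number of π bonds).
Ring closures in the SMILES: 0.
π bonds: 1 double bond (each 1 DoU) → 1 DoU from unsaturation.
Total DoU = 0 + 1 = 1.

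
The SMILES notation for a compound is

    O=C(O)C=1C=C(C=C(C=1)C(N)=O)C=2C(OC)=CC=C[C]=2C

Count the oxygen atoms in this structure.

Scan the SMILES for O atoms (remember two-letter symbols like Cl and Br are single atoms).
Oxygen count: 4.

4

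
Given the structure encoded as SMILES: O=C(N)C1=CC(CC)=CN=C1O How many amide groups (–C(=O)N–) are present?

The amide motif appears at heavy-atom position 2 in the SMILES.
Other groups present: 1 hydroxyl.
Amide count: 1.

1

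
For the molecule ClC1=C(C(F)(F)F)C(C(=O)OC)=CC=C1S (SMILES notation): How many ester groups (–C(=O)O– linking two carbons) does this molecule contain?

1

The ester motif appears at heavy-atom position 9 in the SMILES.
Other groups present: 1 thiol.
Ester count: 1.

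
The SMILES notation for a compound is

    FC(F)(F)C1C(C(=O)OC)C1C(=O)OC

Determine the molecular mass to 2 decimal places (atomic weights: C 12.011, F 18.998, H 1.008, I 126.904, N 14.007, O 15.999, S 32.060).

226.15 g/mol

First, the molecular formula is C8H9F3O4 (counting implicit H from valence).
  C: 8 × 12.011 = 96.088
  F: 3 × 18.998 = 56.994
  H: 9 × 1.008 = 9.072
  O: 4 × 15.999 = 63.996
Sum: 8×12.011 + 3×18.998 + 9×1.008 + 4×15.999 = 226.150 → 226.15 g/mol.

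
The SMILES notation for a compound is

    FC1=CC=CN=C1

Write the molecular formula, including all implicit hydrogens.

C5H4FN

Walk through each heavy atom and fill implicit hydrogens from standard valence (C 4, N 3, O 2, S 2, halogen 1):
  atom 1: F (halogen, monovalent) → 0 H
  atom 2: C, bond orders sum to 4 (valence 4) → 0 H
  atom 3: C, bond orders sum to 3 (valence 4) → 1 H
  atom 4: C, bond orders sum to 3 (valence 4) → 1 H
  atom 5: C, bond orders sum to 3 (valence 4) → 1 H
  atom 6: N, bond orders sum to 3 (valence 3) → 0 H
  atom 7: C, bond orders sum to 3 (valence 4) → 1 H
Totals → C:5, H:4, F:1, N:1.
In Hill order: C5H4FN.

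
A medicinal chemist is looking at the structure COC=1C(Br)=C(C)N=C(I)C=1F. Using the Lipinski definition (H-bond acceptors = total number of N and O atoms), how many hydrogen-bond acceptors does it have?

N atoms: 1; O atoms: 1.
Lipinski HBA = 1 + 1 = 2.

2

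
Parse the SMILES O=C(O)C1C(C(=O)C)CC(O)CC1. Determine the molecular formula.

Walk through each heavy atom and fill implicit hydrogens from standard valence (C 4, N 3, O 2, S 2, halogen 1):
  atom 1: O, bond orders sum to 2 (valence 2) → 0 H
  atom 2: C, bond orders sum to 4 (valence 4) → 0 H
  atom 3: O, bond orders sum to 1 (valence 2) → 1 H
  atom 4: C, bond orders sum to 3 (valence 4) → 1 H
  atom 5: C, bond orders sum to 3 (valence 4) → 1 H
  atom 6: C, bond orders sum to 4 (valence 4) → 0 H
  atom 7: O, bond orders sum to 2 (valence 2) → 0 H
  atom 8: C, bond orders sum to 1 (valence 4) → 3 H
  atom 9: C, bond orders sum to 2 (valence 4) → 2 H
  atom 10: C, bond orders sum to 3 (valence 4) → 1 H
  atom 11: O, bond orders sum to 1 (valence 2) → 1 H
  atom 12: C, bond orders sum to 2 (valence 4) → 2 H
  atom 13: C, bond orders sum to 2 (valence 4) → 2 H
Totals → C:9, H:14, O:4.

C9H14O4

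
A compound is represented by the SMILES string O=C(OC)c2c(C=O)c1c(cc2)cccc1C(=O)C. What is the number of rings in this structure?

In SMILES, each pair of matching ring-closure digits denotes one ring-closing bond; the number of such bonds equals the number of independent rings.
Ring-closure bonds here: 2.

2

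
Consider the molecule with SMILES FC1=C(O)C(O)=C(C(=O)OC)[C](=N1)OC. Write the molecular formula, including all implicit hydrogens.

Walk through each heavy atom and fill implicit hydrogens from standard valence (C 4, N 3, O 2, S 2, halogen 1):
  atom 1: F (halogen, monovalent) → 0 H
  atom 2: C, bond orders sum to 4 (valence 4) → 0 H
  atom 3: C, bond orders sum to 4 (valence 4) → 0 H
  atom 4: O, bond orders sum to 1 (valence 2) → 1 H
  atom 5: C, bond orders sum to 4 (valence 4) → 0 H
  atom 6: O, bond orders sum to 1 (valence 2) → 1 H
  atom 7: C, bond orders sum to 4 (valence 4) → 0 H
  atom 8: C, bond orders sum to 4 (valence 4) → 0 H
  atom 9: O, bond orders sum to 2 (valence 2) → 0 H
  atom 10: O, bond orders sum to 2 (valence 2) → 0 H
  atom 11: C, bond orders sum to 1 (valence 4) → 3 H
  atom 12: C with explicit H count 0
  atom 13: N, bond orders sum to 3 (valence 3) → 0 H
  atom 14: O, bond orders sum to 2 (valence 2) → 0 H
  atom 15: C, bond orders sum to 1 (valence 4) → 3 H
Totals → C:8, H:8, F:1, N:1, O:5.
In Hill order: C8H8FNO5.

C8H8FNO5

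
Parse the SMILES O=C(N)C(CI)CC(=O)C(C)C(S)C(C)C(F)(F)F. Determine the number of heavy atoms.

19

Every atom symbol written in the SMILES (organic subset) is one heavy atom; implicit H are not written.
Heavy atoms by element → C:11, F:3, I:1, N:1, O:2, S:1.
Total: 19.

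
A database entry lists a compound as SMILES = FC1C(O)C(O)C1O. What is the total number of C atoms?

Count every carbon token in the SMILES (each C, including those in ring-closure positions and inside branches).
Carbon count: 4.

4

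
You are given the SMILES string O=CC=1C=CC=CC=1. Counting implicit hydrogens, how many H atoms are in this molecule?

6

Walk through each heavy atom and fill implicit hydrogens from standard valence (C 4, N 3, O 2, S 2, halogen 1):
  atom 1: O, bond orders sum to 2 (valence 2) → 0 H
  atom 2: C, bond orders sum to 3 (valence 4) → 1 H
  atom 3: C, bond orders sum to 4 (valence 4) → 0 H
  atom 4: C, bond orders sum to 3 (valence 4) → 1 H
  atom 5: C, bond orders sum to 3 (valence 4) → 1 H
  atom 6: C, bond orders sum to 3 (valence 4) → 1 H
  atom 7: C, bond orders sum to 3 (valence 4) → 1 H
  atom 8: C, bond orders sum to 3 (valence 4) → 1 H
Total hydrogens: 6.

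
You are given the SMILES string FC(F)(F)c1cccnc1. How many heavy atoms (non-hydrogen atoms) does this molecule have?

Every atom symbol written in the SMILES (organic subset) is one heavy atom; implicit H are not written.
Heavy atoms by element → C:6, F:3, N:1.
Total: 10.

10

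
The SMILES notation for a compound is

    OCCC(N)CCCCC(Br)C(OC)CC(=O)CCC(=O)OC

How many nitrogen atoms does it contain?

1

Scan the SMILES for N atoms (remember two-letter symbols like Cl and Br are single atoms).
Nitrogen count: 1.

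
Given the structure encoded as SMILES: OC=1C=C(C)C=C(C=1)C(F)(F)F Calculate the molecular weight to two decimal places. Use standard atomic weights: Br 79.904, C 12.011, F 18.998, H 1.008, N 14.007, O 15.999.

First, the molecular formula is C8H7F3O (counting implicit H from valence).
  C: 8 × 12.011 = 96.088
  F: 3 × 18.998 = 56.994
  H: 7 × 1.008 = 7.056
  O: 1 × 15.999 = 15.999
Sum: 8×12.011 + 3×18.998 + 7×1.008 + 1×15.999 = 176.137 → 176.14 g/mol.

176.14 g/mol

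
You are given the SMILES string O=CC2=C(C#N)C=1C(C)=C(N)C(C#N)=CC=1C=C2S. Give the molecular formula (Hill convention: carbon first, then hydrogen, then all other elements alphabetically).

Walk through each heavy atom and fill implicit hydrogens from standard valence (C 4, N 3, O 2, S 2, halogen 1):
  atom 1: O, bond orders sum to 2 (valence 2) → 0 H
  atom 2: C, bond orders sum to 3 (valence 4) → 1 H
  atom 3: C, bond orders sum to 4 (valence 4) → 0 H
  atom 4: C, bond orders sum to 4 (valence 4) → 0 H
  atom 5: C, bond orders sum to 4 (valence 4) → 0 H
  atom 6: N, bond orders sum to 3 (valence 3) → 0 H
  atom 7: C, bond orders sum to 4 (valence 4) → 0 H
  atom 8: C, bond orders sum to 4 (valence 4) → 0 H
  atom 9: C, bond orders sum to 1 (valence 4) → 3 H
  atom 10: C, bond orders sum to 4 (valence 4) → 0 H
  atom 11: N, bond orders sum to 1 (valence 3) → 2 H
  atom 12: C, bond orders sum to 4 (valence 4) → 0 H
  atom 13: C, bond orders sum to 4 (valence 4) → 0 H
  atom 14: N, bond orders sum to 3 (valence 3) → 0 H
  atom 15: C, bond orders sum to 3 (valence 4) → 1 H
  atom 16: C, bond orders sum to 4 (valence 4) → 0 H
  atom 17: C, bond orders sum to 3 (valence 4) → 1 H
  atom 18: C, bond orders sum to 4 (valence 4) → 0 H
  atom 19: S, bond orders sum to 1 (valence 2) → 1 H
Totals → C:14, H:9, N:3, O:1, S:1.

C14H9N3OS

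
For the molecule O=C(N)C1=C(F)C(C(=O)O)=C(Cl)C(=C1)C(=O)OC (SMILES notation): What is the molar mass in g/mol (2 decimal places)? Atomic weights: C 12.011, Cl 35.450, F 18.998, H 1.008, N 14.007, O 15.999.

First, the molecular formula is C10H7ClFNO5 (counting implicit H from valence).
  C: 10 × 12.011 = 120.110
  Cl: 1 × 35.450 = 35.450
  F: 1 × 18.998 = 18.998
  H: 7 × 1.008 = 7.056
  N: 1 × 14.007 = 14.007
  O: 5 × 15.999 = 79.995
Sum: 10×12.011 + 1×35.450 + 1×18.998 + 7×1.008 + 1×14.007 + 5×15.999 = 275.616 → 275.62 g/mol.

275.62 g/mol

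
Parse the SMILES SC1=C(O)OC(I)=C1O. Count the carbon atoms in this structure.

Count every carbon token in the SMILES (each C, including those in ring-closure positions and inside branches).
Carbon count: 4.

4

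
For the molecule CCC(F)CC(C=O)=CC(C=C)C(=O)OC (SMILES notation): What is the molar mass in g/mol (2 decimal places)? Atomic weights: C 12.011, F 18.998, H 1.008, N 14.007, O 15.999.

228.26 g/mol

First, the molecular formula is C12H17FO3 (counting implicit H from valence).
  C: 12 × 12.011 = 144.132
  F: 1 × 18.998 = 18.998
  H: 17 × 1.008 = 17.136
  O: 3 × 15.999 = 47.997
Sum: 12×12.011 + 1×18.998 + 17×1.008 + 3×15.999 = 228.263 → 228.26 g/mol.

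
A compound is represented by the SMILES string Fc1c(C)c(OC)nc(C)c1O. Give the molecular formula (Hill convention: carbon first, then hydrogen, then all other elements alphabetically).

C8H10FNO2

Walk through each heavy atom and fill implicit hydrogens from standard valence (C 4, N 3, O 2, S 2, halogen 1); for lowercase aromatic atoms, an aromatic c carries 1 H when it has two neighbours and 0 H with three, and aromatic n carries 0 H:
  atom 1: F (halogen, monovalent) → 0 H
  atom 2: aromatic c, 3 neighbours → 0 H
  atom 3: aromatic c, 3 neighbours → 0 H
  atom 4: C, bond orders sum to 1 (valence 4) → 3 H
  atom 5: aromatic c, 3 neighbours → 0 H
  atom 6: O, bond orders sum to 2 (valence 2) → 0 H
  atom 7: C, bond orders sum to 1 (valence 4) → 3 H
  atom 8: aromatic n, 2 neighbours → 0 H
  atom 9: aromatic c, 3 neighbours → 0 H
  atom 10: C, bond orders sum to 1 (valence 4) → 3 H
  atom 11: aromatic c, 3 neighbours → 0 H
  atom 12: O, bond orders sum to 1 (valence 2) → 1 H
Totals → C:8, H:10, F:1, N:1, O:2.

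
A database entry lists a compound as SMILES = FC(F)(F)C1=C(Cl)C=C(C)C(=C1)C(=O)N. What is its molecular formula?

Walk through each heavy atom and fill implicit hydrogens from standard valence (C 4, N 3, O 2, S 2, halogen 1):
  atom 1: F (halogen, monovalent) → 0 H
  atom 2: C, bond orders sum to 4 (valence 4) → 0 H
  atom 3: F (halogen, monovalent) → 0 H
  atom 4: F (halogen, monovalent) → 0 H
  atom 5: C, bond orders sum to 4 (valence 4) → 0 H
  atom 6: C, bond orders sum to 4 (valence 4) → 0 H
  atom 7: Cl (halogen, monovalent) → 0 H
  atom 8: C, bond orders sum to 3 (valence 4) → 1 H
  atom 9: C, bond orders sum to 4 (valence 4) → 0 H
  atom 10: C, bond orders sum to 1 (valence 4) → 3 H
  atom 11: C, bond orders sum to 4 (valence 4) → 0 H
  atom 12: C, bond orders sum to 3 (valence 4) → 1 H
  atom 13: C, bond orders sum to 4 (valence 4) → 0 H
  atom 14: O, bond orders sum to 2 (valence 2) → 0 H
  atom 15: N, bond orders sum to 1 (valence 3) → 2 H
Totals → C:9, H:7, Cl:1, F:3, N:1, O:1.
In Hill order: C9H7ClF3NO.

C9H7ClF3NO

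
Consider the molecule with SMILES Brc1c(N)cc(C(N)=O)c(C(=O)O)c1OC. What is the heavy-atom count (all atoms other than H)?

Every atom symbol written in the SMILES (organic subset) is one heavy atom; implicit H are not written.
Heavy atoms by element → Br:1, C:9, N:2, O:4.
Total: 16.

16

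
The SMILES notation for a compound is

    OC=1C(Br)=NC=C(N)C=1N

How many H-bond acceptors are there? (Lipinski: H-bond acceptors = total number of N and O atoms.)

4

N atoms: 3; O atoms: 1.
Lipinski HBA = 3 + 1 = 4.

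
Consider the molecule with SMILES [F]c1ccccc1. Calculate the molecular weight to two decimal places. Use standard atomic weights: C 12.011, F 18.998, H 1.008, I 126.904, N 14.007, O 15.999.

96.10 g/mol

First, the molecular formula is C6H5F (counting implicit H from valence).
  C: 6 × 12.011 = 72.066
  F: 1 × 18.998 = 18.998
  H: 5 × 1.008 = 5.040
Sum: 6×12.011 + 1×18.998 + 5×1.008 = 96.104 → 96.10 g/mol.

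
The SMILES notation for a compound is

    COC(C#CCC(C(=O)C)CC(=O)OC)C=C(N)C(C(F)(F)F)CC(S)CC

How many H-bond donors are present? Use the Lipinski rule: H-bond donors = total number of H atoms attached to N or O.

Donors: find every N or O and count the H atoms it carries.
  atom 2 (O): bond orders sum to 2 → 0 H
  atom 9 (O): bond orders sum to 2 → 0 H
  atom 13 (O): bond orders sum to 2 → 0 H
  atom 14 (O): bond orders sum to 2 → 0 H
  atom 18 (N): bond orders sum to 1 → 2 H
Lipinski HBD = 2.

2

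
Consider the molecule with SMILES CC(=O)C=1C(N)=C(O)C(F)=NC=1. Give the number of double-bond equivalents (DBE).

Degree of unsaturation = (number of rings) + (number of π bonds).
Ring closures in the SMILES: 1.
π bonds: 4 double bonds (each 1 DoU) → 4 DoU from unsaturation.
Total DoU = 1 + 4 = 5.

5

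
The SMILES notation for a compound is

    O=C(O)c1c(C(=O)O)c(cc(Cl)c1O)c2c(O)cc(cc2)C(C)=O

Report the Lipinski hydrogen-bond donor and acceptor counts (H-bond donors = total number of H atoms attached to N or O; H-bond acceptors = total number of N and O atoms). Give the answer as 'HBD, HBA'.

Donors: find every N or O and count the H atoms it carries.
  atom 1 (O): bond orders sum to 2 → 0 H
  atom 3 (O): bond orders sum to 1 → 1 H
  atom 7 (O): bond orders sum to 2 → 0 H
  atom 8 (O): bond orders sum to 1 → 1 H
  atom 14 (O): bond orders sum to 1 → 1 H
  atom 17 (O): bond orders sum to 1 → 1 H
  atom 24 (O): bond orders sum to 2 → 0 H
Lipinski HBD = 4.
Acceptors: N atoms = 0, O atoms = 7 → HBA = 7.

4, 7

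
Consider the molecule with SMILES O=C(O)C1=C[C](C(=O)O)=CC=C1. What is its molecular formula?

C8H6O4

Walk through each heavy atom and fill implicit hydrogens from standard valence (C 4, N 3, O 2, S 2, halogen 1):
  atom 1: O, bond orders sum to 2 (valence 2) → 0 H
  atom 2: C, bond orders sum to 4 (valence 4) → 0 H
  atom 3: O, bond orders sum to 1 (valence 2) → 1 H
  atom 4: C, bond orders sum to 4 (valence 4) → 0 H
  atom 5: C, bond orders sum to 3 (valence 4) → 1 H
  atom 6: C with explicit H count 0
  atom 7: C, bond orders sum to 4 (valence 4) → 0 H
  atom 8: O, bond orders sum to 2 (valence 2) → 0 H
  atom 9: O, bond orders sum to 1 (valence 2) → 1 H
  atom 10: C, bond orders sum to 3 (valence 4) → 1 H
  atom 11: C, bond orders sum to 3 (valence 4) → 1 H
  atom 12: C, bond orders sum to 3 (valence 4) → 1 H
Totals → C:8, H:6, O:4.
In Hill order: C8H6O4.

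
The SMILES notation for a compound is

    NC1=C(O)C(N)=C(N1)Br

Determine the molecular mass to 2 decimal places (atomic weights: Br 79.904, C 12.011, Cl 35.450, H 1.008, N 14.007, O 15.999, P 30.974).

First, the molecular formula is C4H6BrN3O (counting implicit H from valence).
  Br: 1 × 79.904 = 79.904
  C: 4 × 12.011 = 48.044
  H: 6 × 1.008 = 6.048
  N: 3 × 14.007 = 42.021
  O: 1 × 15.999 = 15.999
Sum: 1×79.904 + 4×12.011 + 6×1.008 + 3×14.007 + 1×15.999 = 192.016 → 192.02 g/mol.

192.02 g/mol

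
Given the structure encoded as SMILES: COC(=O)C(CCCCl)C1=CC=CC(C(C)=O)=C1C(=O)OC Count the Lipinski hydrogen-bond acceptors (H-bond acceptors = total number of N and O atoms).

5

N atoms: 0; O atoms: 5.
Lipinski HBA = 0 + 5 = 5.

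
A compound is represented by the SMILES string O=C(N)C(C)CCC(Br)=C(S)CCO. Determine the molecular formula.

Walk through each heavy atom and fill implicit hydrogens from standard valence (C 4, N 3, O 2, S 2, halogen 1):
  atom 1: O, bond orders sum to 2 (valence 2) → 0 H
  atom 2: C, bond orders sum to 4 (valence 4) → 0 H
  atom 3: N, bond orders sum to 1 (valence 3) → 2 H
  atom 4: C, bond orders sum to 3 (valence 4) → 1 H
  atom 5: C, bond orders sum to 1 (valence 4) → 3 H
  atom 6: C, bond orders sum to 2 (valence 4) → 2 H
  atom 7: C, bond orders sum to 2 (valence 4) → 2 H
  atom 8: C, bond orders sum to 4 (valence 4) → 0 H
  atom 9: Br (halogen, monovalent) → 0 H
  atom 10: C, bond orders sum to 4 (valence 4) → 0 H
  atom 11: S, bond orders sum to 1 (valence 2) → 1 H
  atom 12: C, bond orders sum to 2 (valence 4) → 2 H
  atom 13: C, bond orders sum to 2 (valence 4) → 2 H
  atom 14: O, bond orders sum to 1 (valence 2) → 1 H
Totals → C:9, H:16, Br:1, N:1, O:2, S:1.

C9H16BrNO2S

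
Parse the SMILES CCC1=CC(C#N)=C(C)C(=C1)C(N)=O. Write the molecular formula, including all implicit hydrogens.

Walk through each heavy atom and fill implicit hydrogens from standard valence (C 4, N 3, O 2, S 2, halogen 1):
  atom 1: C, bond orders sum to 1 (valence 4) → 3 H
  atom 2: C, bond orders sum to 2 (valence 4) → 2 H
  atom 3: C, bond orders sum to 4 (valence 4) → 0 H
  atom 4: C, bond orders sum to 3 (valence 4) → 1 H
  atom 5: C, bond orders sum to 4 (valence 4) → 0 H
  atom 6: C, bond orders sum to 4 (valence 4) → 0 H
  atom 7: N, bond orders sum to 3 (valence 3) → 0 H
  atom 8: C, bond orders sum to 4 (valence 4) → 0 H
  atom 9: C, bond orders sum to 1 (valence 4) → 3 H
  atom 10: C, bond orders sum to 4 (valence 4) → 0 H
  atom 11: C, bond orders sum to 3 (valence 4) → 1 H
  atom 12: C, bond orders sum to 4 (valence 4) → 0 H
  atom 13: N, bond orders sum to 1 (valence 3) → 2 H
  atom 14: O, bond orders sum to 2 (valence 2) → 0 H
Totals → C:11, H:12, N:2, O:1.
In Hill order: C11H12N2O.

C11H12N2O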